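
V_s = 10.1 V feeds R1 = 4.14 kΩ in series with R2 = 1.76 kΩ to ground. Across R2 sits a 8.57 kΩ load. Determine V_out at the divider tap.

First combine the lower leg with the load: R2 ‖ R_L = 1.460 kΩ.
Then V_out = V_s · R2'/(R1 + R2') = 10.1 × 1.460/5.600 = 2.633 V.
(Unloaded it would be 3.01 V; the load pulls it down.)

V_out ≈ 2.63 V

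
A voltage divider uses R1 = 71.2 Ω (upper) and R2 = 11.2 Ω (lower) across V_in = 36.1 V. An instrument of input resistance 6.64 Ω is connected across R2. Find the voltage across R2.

First combine the lower leg with the load: R2 ‖ R_L = 4.169 Ω.
Then V_out = V_in · R2'/(R1 + R2') = 36.1 × 4.169/75.37 = 1.997 V.

V_out ≈ 2.00 V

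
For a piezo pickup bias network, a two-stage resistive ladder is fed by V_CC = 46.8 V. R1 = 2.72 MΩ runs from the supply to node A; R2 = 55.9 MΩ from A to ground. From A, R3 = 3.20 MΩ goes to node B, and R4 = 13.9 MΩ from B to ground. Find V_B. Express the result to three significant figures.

Node A sees R2 in parallel with the series input of stage 2, R3 + R4 = 17.10 MΩ.
Effective lower resistance at A: R2 ‖ 17.10 = 13.09 MΩ.
V_A = 46.8 × 13.09/(2.72 + 13.09) = 38.75 V.
V_B = V_A × 0.8129 = 31.50 V.

V_B ≈ 31.5 V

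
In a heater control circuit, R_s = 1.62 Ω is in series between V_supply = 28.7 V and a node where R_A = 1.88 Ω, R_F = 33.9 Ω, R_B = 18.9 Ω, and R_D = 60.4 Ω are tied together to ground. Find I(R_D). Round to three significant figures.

I ≈ 0.235 A

Combine the parallel branches: R_p = (1/1.88 + 1/33.9 + 1/18.9 + 1/60.4)⁻¹ = 1.585 Ω.
Node voltage V_A = V_supply · R_p/(R_s + R_p) = 28.7 × 0.4946 = 14.19 V.
I(R_D) = V_A / R_D = 14.19/60.4 = 0.2350 A.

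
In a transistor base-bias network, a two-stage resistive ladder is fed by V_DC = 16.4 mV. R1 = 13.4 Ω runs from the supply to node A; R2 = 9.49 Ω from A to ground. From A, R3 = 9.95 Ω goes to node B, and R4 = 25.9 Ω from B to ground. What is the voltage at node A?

V_A ≈ 5.89 mV

Node A sees R2 in parallel with the series input of stage 2, R3 + R4 = 35.85 Ω.
Effective lower resistance at A: R2 ‖ 35.85 = 7.504 Ω.
V_A = 16.4 × 7.504/(13.4 + 7.504) = 5.887 mV.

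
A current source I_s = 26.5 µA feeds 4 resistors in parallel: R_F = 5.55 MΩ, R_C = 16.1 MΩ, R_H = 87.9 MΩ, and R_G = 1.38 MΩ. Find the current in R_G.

Total conductance ΣG = 1/5.55 + 1/16.1 + 1/87.9 + 1/1.38 = 0.9783 (units of 1/MΩ).
R_G takes the fraction G_k/ΣG = 0.7246/0.9783 = 0.7407, so I = 26.5 × 0.7407 = 19.63 µA.

I ≈ 19.6 µA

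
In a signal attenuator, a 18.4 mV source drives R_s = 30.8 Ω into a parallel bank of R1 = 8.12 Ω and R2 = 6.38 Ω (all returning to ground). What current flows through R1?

I ≈ 0.236 mA

Combine the parallel branches: R_p = (1/8.12 + 1/6.38)⁻¹ = 3.573 Ω.
Node voltage V_A = V_in · R_p/(R_s + R_p) = 18.4 × 0.1039 = 1.913 mV.
Branch current I = V_A/R1 = 1.913/8.12 = 0.2355 mA.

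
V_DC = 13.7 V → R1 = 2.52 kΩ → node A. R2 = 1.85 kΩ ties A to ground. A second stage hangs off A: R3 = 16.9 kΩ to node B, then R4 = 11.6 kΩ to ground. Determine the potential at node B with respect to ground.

The second stage (R3 + R4 = 28.50 kΩ) loads node A in parallel with R2.
R2 ‖ (R3+R4) = 1.737 kΩ.
First divider: V_A = V_DC · 1.737/(2.52 + 1.737) = 5.591 V.
Then the unloaded second divider: V_B = V_A × R4/(R3+R4) = 5.591 × 0.4070 = 2.275 V.

V_B ≈ 2.28 V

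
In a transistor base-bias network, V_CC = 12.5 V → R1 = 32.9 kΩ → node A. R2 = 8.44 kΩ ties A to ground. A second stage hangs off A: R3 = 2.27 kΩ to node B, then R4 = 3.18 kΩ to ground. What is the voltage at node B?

V_B ≈ 0.667 V

Looking into the second stage from A: R3 + R4 = 5.450 kΩ appears in parallel with R2.
R2 ‖ (R3+R4) = 3.312 kΩ.
V_A = 12.5 × 3.312/(32.9 + 3.312) = 1.143 V.
V_B = V_A × 0.5835 = 0.6670 V.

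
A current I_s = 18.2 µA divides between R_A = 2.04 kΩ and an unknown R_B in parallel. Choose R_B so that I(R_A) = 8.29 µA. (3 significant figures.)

The fraction through R_A equals R_B/(R_A+R_B).
With f = 0.4555, R_B = R_A · f/(1−f) = 2.04 × 0.8365 = 1.707 kΩ.

R_B ≈ 1.71 kΩ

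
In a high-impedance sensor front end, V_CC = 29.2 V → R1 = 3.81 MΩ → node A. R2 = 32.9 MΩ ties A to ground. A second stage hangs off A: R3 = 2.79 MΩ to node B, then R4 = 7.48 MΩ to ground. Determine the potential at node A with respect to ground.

The second stage (R3 + R4 = 10.27 MΩ) loads node A in parallel with R2.
R2 ‖ (R3+R4) = 7.827 MΩ.
V_A = 29.2 × 7.827/(3.81 + 7.827) = 19.64 V.

V_A ≈ 19.6 V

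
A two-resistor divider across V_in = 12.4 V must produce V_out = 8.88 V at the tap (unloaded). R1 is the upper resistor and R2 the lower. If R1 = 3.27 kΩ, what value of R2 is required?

R2 ≈ 8.25 kΩ

V_out/V_in = R2/(R1+R2) = 0.7161.
R2 = R1 · 0.7161/(1 − 0.7161) = 8.249 kΩ.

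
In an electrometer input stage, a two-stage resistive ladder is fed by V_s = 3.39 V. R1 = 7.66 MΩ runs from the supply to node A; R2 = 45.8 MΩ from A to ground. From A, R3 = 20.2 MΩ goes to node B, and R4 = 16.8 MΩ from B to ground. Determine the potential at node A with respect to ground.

V_A ≈ 2.47 V

The second stage (R3 + R4 = 37.00 MΩ) loads node A in parallel with R2.
R2 ‖ (R3+R4) = 20.47 MΩ.
V_A = 3.39 × 20.47/(7.66 + 20.47) = 2.467 V.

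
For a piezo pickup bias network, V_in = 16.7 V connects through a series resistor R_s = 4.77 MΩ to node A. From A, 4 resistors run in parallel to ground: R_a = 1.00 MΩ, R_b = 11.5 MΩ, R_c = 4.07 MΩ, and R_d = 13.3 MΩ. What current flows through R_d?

I ≈ 0.163 µA

Combine the parallel branches: R_p = (1/1.00 + 1/11.5 + 1/4.07 + 1/13.3)⁻¹ = 0.7103 MΩ.
V_A = 16.7 × 0.7103/5.480 = 2.164 V.
I(R_d) = V_A / R_d = 2.164/13.3 = 0.1627 µA.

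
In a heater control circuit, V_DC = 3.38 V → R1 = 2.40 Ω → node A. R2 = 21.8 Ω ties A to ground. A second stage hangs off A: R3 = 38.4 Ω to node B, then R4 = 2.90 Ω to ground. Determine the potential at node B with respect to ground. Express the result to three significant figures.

Looking into the second stage from A: R3 + R4 = 41.30 Ω appears in parallel with R2.
Effective lower resistance at A: R2 ‖ 41.30 = 14.27 Ω.
First divider: V_A = V_DC · 14.27/(2.40 + 14.27) = 2.893 V.
Then the unloaded second divider: V_B = V_A × R4/(R3+R4) = 2.893 × 0.07022 = 0.2032 V.

V_B ≈ 0.203 V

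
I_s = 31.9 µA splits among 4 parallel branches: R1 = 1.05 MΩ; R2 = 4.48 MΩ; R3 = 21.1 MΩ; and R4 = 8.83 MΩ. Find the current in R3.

Conductances: ΣG = 1/1.05 + 1/4.48 + 1/21.1 + 1/8.83 = 1.336 (1/MΩ).
Current divider: I(R3) = I_s · G_k/ΣG = 31.9 × (0.04739/1.336) = 31.9 × 0.03547 = 1.131 µA.

I ≈ 1.13 µA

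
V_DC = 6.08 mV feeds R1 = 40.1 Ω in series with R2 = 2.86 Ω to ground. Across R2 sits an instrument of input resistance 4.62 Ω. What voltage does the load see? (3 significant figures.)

R2 ‖ R_L = (2.86 × 4.62)/(2.86 + 4.62) = 1.766 Ω.
Now apply the divider: V_out = 6.08 × 0.04219 = 0.2565 mV.

V_out ≈ 0.257 mV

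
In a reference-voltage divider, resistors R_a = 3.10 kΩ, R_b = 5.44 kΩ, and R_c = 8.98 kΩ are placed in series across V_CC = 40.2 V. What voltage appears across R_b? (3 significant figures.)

V ≈ 12.5 V

Total series resistance ΣR = 3.10 + 5.44 + 8.98 = 17.52 kΩ.
By the voltage-divider rule, V = 40.2 × 5.440/17.52 = 12.48 V.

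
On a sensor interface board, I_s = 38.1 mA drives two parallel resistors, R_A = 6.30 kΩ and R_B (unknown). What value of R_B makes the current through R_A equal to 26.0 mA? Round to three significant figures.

R_B ≈ 13.5 kΩ

The fraction through R_A equals R_B/(R_A+R_B).
With f = 0.6824, R_B = R_A · f/(1−f) = 6.30 × 2.149 = 13.54 kΩ.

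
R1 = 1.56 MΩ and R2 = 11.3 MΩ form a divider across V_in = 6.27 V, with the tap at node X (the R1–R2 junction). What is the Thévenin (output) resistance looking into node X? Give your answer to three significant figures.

Looking into X with the source shorted: R_th = R1·R2/(R1+R2) = 1.560 × 11.3/12.86 = 1.371 MΩ.

R_th ≈ 1.37 MΩ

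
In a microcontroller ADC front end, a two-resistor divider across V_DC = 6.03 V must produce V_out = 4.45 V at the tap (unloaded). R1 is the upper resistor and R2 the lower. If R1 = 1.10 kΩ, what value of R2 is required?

R2 ≈ 3.10 kΩ

V_out/V_DC = R2/(R1+R2) = 0.7380.
R2 = R1 · 0.7380/(1 − 0.7380) = 3.098 kΩ.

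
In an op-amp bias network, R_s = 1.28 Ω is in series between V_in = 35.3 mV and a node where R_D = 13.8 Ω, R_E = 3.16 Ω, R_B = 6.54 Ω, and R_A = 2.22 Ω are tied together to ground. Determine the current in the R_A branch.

I ≈ 7.00 mA

Combine the parallel branches: R_p = (1/13.8 + 1/3.16 + 1/6.54 + 1/2.22)⁻¹ = 1.008 Ω.
V_A by voltage divider: V_A = 35.3 × 1.008/(1.28 + 1.008) = 15.55 mV.
I(R_A) = V_A / R_A = 15.55/2.22 = 7.004 mA.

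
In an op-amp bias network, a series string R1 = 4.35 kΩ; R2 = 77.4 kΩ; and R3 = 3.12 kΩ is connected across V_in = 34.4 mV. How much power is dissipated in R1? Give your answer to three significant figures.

Series current I = V_in/ΣR = 34.4/84.87 = 0.4053 µA.
V(R1) = I·R = 1.763 mV; P = V·I = 1.763 × 0.4053 = 0.7147 nW.

P ≈ 0.715 nW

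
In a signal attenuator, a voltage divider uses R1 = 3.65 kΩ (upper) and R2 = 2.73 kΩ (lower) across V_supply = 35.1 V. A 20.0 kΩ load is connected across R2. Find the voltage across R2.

R2 ‖ R_L = (2.73 × 20.0)/(2.73 + 20.0) = 2.402 kΩ.
Then V_out = V_supply · R2'/(R1 + R2') = 35.1 × 2.402/6.052 = 13.93 V.

V_out ≈ 13.9 V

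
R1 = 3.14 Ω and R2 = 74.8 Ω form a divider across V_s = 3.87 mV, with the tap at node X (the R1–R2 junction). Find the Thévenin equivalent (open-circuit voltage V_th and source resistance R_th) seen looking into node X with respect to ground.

V_th is the unloaded tap voltage: V_s · R2/(R1+R2) = 3.87 × 0.9597 = 3.714 mV.
Looking into X with the source shorted: R_th = R1·R2/(R1+R2) = 3.140 × 74.8/77.94 = 3.013 Ω.

V_th ≈ 3.71 mV, R_th ≈ 3.01 Ω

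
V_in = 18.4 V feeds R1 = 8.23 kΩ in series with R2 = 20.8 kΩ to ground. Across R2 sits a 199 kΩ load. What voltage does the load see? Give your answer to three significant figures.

First combine the lower leg with the load: R2 ‖ R_L = 18.83 kΩ.
Now apply the divider: V_out = 18.4 × 0.6959 = 12.80 V.
(Unloaded it would be 13.2 V; the load pulls it down.)

V_out ≈ 12.8 V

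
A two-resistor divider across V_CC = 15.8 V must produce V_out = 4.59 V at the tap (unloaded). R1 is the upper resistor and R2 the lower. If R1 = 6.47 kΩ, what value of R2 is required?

R2 ≈ 2.65 kΩ

V_out/V_CC = R2/(R1+R2) = 0.2905.
Rearranging, R2 = R1·k/(1−k) = 6.47 × 0.4095 = 2.649 kΩ.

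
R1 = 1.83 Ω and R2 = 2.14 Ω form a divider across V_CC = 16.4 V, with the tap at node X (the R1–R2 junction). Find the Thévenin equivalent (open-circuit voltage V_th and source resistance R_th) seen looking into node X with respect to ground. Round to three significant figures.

Open-circuit (no load on X): V_th = V_CC · R2/(R1 + R2) = 16.4 × 2.14/(1.830 + 2.14) = 8.840 V.
Looking into X with the source shorted: R_th = R1·R2/(R1+R2) = 1.830 × 2.14/3.970 = 0.9864 Ω.

V_th ≈ 8.84 V, R_th ≈ 0.986 Ω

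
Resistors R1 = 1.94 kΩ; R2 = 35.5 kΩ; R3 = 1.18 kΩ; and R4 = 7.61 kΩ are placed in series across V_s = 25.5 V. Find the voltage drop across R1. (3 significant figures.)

Series total: ΣR = 1.94 + 35.5 + 1.18 + 7.61 = 46.23 kΩ.
Voltage divider: V = V_s · (1.940 / 46.23) = 25.5 × 0.04196 = 1.070 V.

V ≈ 1.07 V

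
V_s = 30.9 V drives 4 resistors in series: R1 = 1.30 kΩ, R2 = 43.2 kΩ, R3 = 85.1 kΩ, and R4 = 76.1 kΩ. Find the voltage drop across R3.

V ≈ 12.8 V

Series total: ΣR = 1.30 + 43.2 + 85.1 + 76.1 = 205.7 kΩ.
V = V_s · R/ΣR = 30.9 × 0.4137 = 12.78 V.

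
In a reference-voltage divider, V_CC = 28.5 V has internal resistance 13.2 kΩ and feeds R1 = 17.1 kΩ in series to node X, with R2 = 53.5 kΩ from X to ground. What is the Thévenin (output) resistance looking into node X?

R_th ≈ 19.3 kΩ

R1' = 13.2 + 17.1 = 30.30 kΩ (source resistance + R1).
Looking into X with the source shorted: R_th = R1'·R2/(R1'+R2) = 30.30 × 53.5/83.80 = 19.34 kΩ.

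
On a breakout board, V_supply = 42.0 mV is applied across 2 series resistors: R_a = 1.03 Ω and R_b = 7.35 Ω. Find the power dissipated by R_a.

P ≈ 25.9 µW

ΣR = 8.380 Ω → I = 42.0/8.380 = 5.012 mA.
V(R_a) = I·R = 5.162 mV; P = V·I = 5.162 × 5.012 = 25.87 µW.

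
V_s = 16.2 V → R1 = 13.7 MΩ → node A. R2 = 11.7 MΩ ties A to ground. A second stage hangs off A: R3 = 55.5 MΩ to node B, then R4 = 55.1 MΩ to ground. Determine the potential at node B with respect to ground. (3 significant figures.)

Node A sees R2 in parallel with the series input of stage 2, R3 + R4 = 110.6 MΩ.
R2 ‖ (R3+R4) = 10.58 MΩ.
So V_A = 16.2 × 0.4358 = 7.059 V.
Stage 2 is unloaded, so V_B = V_A · R4/(R3+R4) = 7.059 × 55.1/110.6 = 3.517 V.

V_B ≈ 3.52 V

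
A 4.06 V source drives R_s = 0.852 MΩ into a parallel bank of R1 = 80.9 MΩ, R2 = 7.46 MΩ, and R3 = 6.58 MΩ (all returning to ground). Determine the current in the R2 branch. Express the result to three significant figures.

Equivalent of the parallel group: R_p = 3.351 MΩ.
Node voltage V_A = V_in · R_p/(R_s + R_p) = 4.06 × 0.7973 = 3.237 V.
I(R2) = V_A / R2 = 3.237/7.46 = 0.4339 µA.

I ≈ 0.434 µA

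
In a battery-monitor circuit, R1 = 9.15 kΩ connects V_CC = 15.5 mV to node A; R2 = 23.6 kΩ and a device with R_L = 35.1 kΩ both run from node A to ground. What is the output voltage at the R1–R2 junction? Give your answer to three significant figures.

V_out ≈ 9.40 mV

The load sits in parallel with R2, giving an effective lower resistance R2' = R2·R_L/(R2+R_L) = 14.11 kΩ.
Then V_out = V_CC · R2'/(R1 + R2') = 15.5 × 14.11/23.26 = 9.403 mV.
(Unloaded it would be 11.2 mV; the load pulls it down.)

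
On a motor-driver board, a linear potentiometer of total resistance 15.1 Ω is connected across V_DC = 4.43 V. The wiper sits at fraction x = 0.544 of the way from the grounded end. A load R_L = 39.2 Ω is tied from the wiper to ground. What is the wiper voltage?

V_out ≈ 2.20 V

Split the track: R_lower = x·R_p = 8.214 Ω, R_upper = (1−x)·R_p = 6.886 Ω.
(x·R_p) ‖ R_L = 6.791 Ω.
V_out = 4.43 × 6.791/(6.886 + 6.791) = 2.200 V.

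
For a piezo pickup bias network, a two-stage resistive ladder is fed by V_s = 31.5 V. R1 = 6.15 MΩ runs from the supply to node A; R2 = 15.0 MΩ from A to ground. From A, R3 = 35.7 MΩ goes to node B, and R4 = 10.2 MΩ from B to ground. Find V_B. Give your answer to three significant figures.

Looking into the second stage from A: R3 + R4 = 45.90 MΩ appears in parallel with R2.
Effective lower resistance at A: R2 ‖ 45.90 = 11.31 MΩ.
First divider: V_A = V_s · 11.31/(6.15 + 11.31) = 20.40 V.
V_B = V_A × 0.2222 = 4.534 V.

V_B ≈ 4.53 V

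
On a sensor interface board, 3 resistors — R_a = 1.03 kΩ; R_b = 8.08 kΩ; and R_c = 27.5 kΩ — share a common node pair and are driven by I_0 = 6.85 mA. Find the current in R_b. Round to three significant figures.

I ≈ 0.750 mA

ΣG = 1/1.03 + 1/8.08 + 1/27.5 = 1.131.
By the current-divider rule, I = I_0 · G_k/ΣG = 6.85 × 0.1094 = 0.7496 mA.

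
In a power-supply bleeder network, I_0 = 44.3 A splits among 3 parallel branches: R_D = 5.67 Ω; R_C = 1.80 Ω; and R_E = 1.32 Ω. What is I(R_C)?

I ≈ 16.5 A

Conductances: ΣG = 1/5.67 + 1/1.80 + 1/1.32 = 1.489 (1/Ω).
Current divider: I(R_C) = I_0 · G_k/ΣG = 44.3 × (0.5556/1.489) = 44.3 × 0.3730 = 16.52 A.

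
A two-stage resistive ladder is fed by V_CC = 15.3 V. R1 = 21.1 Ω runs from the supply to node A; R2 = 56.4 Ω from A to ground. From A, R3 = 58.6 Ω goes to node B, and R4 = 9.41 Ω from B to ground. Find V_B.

V_B ≈ 1.26 V

The second stage (R3 + R4 = 68.01 Ω) loads node A in parallel with R2.
R2 ‖ (R3+R4) = 30.83 Ω.
So V_A = 15.3 × 0.5937 = 9.084 V.
Stage 2 is unloaded, so V_B = V_A · R4/(R3+R4) = 9.084 × 9.41/68.01 = 1.257 V.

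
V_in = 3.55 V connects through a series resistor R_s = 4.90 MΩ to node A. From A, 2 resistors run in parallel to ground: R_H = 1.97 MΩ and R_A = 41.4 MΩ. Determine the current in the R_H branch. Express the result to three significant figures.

I ≈ 0.500 µA

Equivalent of the parallel group: R_p = 1.881 MΩ.
V_A = 3.55 × 1.881/6.781 = 0.9846 V.
I(R_H) = V_A / R_H = 0.9846/1.97 = 0.4998 µA.
(Check via current divider: I_total = 0.5236 µA; share G_k/ΣG = 0.9546 → same result.)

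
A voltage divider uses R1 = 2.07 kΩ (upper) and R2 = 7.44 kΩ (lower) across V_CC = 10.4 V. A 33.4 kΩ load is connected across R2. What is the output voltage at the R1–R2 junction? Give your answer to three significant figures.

The load sits in parallel with R2, giving an effective lower resistance R2' = R2·R_L/(R2+R_L) = 6.085 kΩ.
Now apply the divider: V_out = 10.4 × 0.7462 = 7.760 V.

V_out ≈ 7.76 V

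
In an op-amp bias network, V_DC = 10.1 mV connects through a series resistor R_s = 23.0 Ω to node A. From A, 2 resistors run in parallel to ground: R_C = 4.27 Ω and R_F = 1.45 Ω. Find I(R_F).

Combine the parallel branches: R_p = (1/4.27 + 1/1.45)⁻¹ = 1.082 Ω.
V_A by voltage divider: V_A = 10.1 × 1.082/(23.0 + 1.082) = 0.4540 mV.
I(R_F) = V_A / R_F = 0.4540/1.45 = 0.3131 mA.
(Equivalently: I_total = 0.4194 mA, then current-divider fraction G_k/ΣG = 0.7465.)

I ≈ 0.313 mA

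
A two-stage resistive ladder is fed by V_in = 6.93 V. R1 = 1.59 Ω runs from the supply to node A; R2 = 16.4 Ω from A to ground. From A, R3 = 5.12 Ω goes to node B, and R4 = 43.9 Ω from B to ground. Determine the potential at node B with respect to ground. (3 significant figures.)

Looking into the second stage from A: R3 + R4 = 49.02 Ω appears in parallel with R2.
Effective lower resistance at A: R2 ‖ 49.02 = 12.29 Ω.
V_A = 6.93 × 12.29/(1.59 + 12.29) = 6.136 V.
Stage 2 is unloaded, so V_B = V_A · R4/(R3+R4) = 6.136 × 43.9/49.02 = 5.495 V.

V_B ≈ 5.50 V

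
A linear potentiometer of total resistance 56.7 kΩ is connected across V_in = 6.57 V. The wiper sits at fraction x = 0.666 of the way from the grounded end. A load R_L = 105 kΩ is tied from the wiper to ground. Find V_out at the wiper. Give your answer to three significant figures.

V_out ≈ 3.91 V

The pot divides into 18.94 kΩ above the wiper and 37.76 kΩ below.
(x·R_p) ‖ R_L = 27.77 kΩ.
V_out = 6.57 × 27.77/(18.94 + 27.77) = 3.906 V.
(Unloaded: V_out = x·V_in = 4.38 V.)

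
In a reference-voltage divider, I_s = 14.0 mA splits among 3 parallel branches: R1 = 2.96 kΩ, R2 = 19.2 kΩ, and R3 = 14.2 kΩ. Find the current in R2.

I ≈ 1.58 mA

Total conductance ΣG = 1/2.96 + 1/19.2 + 1/14.2 = 0.4603 (units of 1/kΩ).
Current divider: I(R2) = I_s · G_k/ΣG = 14.0 × (0.05208/0.4603) = 14.0 × 0.1131 = 1.584 mA.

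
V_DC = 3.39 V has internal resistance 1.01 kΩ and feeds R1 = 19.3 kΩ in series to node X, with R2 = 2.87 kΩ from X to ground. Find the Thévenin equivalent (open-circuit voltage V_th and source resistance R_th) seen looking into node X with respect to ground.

V_th ≈ 0.420 V, R_th ≈ 2.51 kΩ

R1' = 1.01 + 19.3 = 20.31 kΩ (source resistance + R1).
V_th is the unloaded tap voltage: V_DC · R2/(R1'+R2) = 3.39 × 0.1238 = 0.4197 V.
Zeroing V_DC shorts the top of R1' to ground, so R_th = R1' ‖ R2 = 2.515 kΩ.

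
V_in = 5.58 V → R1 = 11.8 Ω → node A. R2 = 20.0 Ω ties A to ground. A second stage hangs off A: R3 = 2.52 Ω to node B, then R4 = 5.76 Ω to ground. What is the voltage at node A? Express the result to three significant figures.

V_A ≈ 1.85 V

Looking into the second stage from A: R3 + R4 = 8.280 Ω appears in parallel with R2.
R2 ‖ (R3+R4) = 5.856 Ω.
First divider: V_A = V_in · 5.856/(11.8 + 5.856) = 1.851 V.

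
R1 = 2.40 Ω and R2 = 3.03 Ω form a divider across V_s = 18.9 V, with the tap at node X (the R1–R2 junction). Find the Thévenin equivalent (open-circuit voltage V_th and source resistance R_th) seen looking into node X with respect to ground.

Open-circuit (no load on X): V_th = V_s · R2/(R1 + R2) = 18.9 × 3.03/(2.400 + 3.03) = 10.55 V.
Looking into X with the source shorted: R_th = R1·R2/(R1+R2) = 2.400 × 3.03/5.430 = 1.339 Ω.

V_th ≈ 10.5 V, R_th ≈ 1.34 Ω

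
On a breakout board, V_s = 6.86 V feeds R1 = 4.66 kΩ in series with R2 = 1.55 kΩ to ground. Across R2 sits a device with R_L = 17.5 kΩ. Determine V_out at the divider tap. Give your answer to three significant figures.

V_out ≈ 1.61 V

The load sits in parallel with R2, giving an effective lower resistance R2' = R2·R_L/(R2+R_L) = 1.424 kΩ.
Then V_out = V_s · R2'/(R1 + R2') = 6.86 × 1.424/6.084 = 1.606 V.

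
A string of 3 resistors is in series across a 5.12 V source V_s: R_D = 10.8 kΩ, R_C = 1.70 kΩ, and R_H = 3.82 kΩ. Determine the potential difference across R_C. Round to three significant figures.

V ≈ 0.533 V

Total series resistance ΣR = 10.8 + 1.70 + 3.82 = 16.32 kΩ.
By the voltage-divider rule, V = 5.12 × 1.700/16.32 = 0.5333 V.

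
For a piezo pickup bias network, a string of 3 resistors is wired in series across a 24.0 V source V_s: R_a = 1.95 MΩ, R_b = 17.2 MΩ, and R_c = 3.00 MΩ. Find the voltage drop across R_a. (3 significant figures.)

V ≈ 2.11 V

ΣR = 1.95 + 17.2 + 3.00 = 22.15 MΩ.
V = V_s · R/ΣR = 24.0 × 0.08804 = 2.113 V.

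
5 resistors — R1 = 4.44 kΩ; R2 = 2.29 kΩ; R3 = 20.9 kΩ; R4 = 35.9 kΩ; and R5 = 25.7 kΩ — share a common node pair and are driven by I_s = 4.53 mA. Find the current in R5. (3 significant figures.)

I ≈ 0.227 mA

Total conductance ΣG = 1/4.44 + 1/2.29 + 1/20.9 + 1/35.9 + 1/25.7 = 0.7765 (units of 1/kΩ).
Current divider: I(R5) = I_s · G_k/ΣG = 4.53 × (0.03891/0.7765) = 4.53 × 0.05011 = 0.2270 mA.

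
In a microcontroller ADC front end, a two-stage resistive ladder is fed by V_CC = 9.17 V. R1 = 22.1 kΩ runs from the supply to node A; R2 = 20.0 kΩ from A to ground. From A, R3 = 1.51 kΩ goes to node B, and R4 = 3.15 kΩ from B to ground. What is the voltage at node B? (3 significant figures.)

V_B ≈ 0.905 V

Node A sees R2 in parallel with the series input of stage 2, R3 + R4 = 4.660 kΩ.
R2 ‖ (R3+R4) = 3.779 kΩ.
V_A = 9.17 × 3.779/(22.1 + 3.779) = 1.339 V.
V_B = V_A × 0.6760 = 0.9052 V.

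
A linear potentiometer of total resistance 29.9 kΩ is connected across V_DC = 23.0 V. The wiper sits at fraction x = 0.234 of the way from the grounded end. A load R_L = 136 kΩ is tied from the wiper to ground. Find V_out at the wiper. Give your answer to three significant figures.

The pot divides into 22.90 kΩ above the wiper and 6.997 kΩ below.
(x·R_p) ‖ R_L = 6.654 kΩ.
Loaded-divider output: V_out = 23.0 × 0.2251 = 5.178 V.
(Unloaded: V_out = x·V_DC = 5.38 V.)

V_out ≈ 5.18 V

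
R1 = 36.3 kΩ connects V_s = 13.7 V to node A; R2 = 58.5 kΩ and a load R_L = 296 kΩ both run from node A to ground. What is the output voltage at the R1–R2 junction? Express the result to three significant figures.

R2 ‖ R_L = (58.5 × 296)/(58.5 + 296) = 48.85 kΩ.
Now apply the divider: V_out = 13.7 × 0.5737 = 7.859 V.
(Unloaded it would be 8.45 V; the load pulls it down.)

V_out ≈ 7.86 V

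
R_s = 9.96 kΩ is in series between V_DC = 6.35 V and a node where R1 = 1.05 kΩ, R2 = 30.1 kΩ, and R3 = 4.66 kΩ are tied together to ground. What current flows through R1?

I ≈ 0.467 mA

Equivalent of the parallel group: R_p = 0.8332 kΩ.
Node voltage V_A = V_DC · R_p/(R_s + R_p) = 6.35 × 0.07720 = 0.4902 V.
Branch current I = V_A/R1 = 0.4902/1.05 = 0.4669 mA.
(Check via current divider: I_total = 0.5883 mA; share G_k/ΣG = 0.7935 → same result.)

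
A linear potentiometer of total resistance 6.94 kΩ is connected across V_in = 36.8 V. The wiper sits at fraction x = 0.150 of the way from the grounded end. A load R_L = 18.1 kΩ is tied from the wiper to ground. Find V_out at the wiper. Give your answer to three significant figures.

The pot divides into 5.899 kΩ above the wiper and 1.041 kΩ below.
R_L loads the lower segment: effective lower R = 0.9844 kΩ.
Loaded-divider output: V_out = 36.8 × 0.1430 = 5.263 V.

V_out ≈ 5.26 V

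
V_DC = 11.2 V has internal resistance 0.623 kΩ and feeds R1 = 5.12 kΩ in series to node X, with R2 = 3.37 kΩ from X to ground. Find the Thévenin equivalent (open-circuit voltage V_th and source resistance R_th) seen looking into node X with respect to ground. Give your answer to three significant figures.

R1' = 0.623 + 5.12 = 5.743 kΩ (source resistance + R1).
Open-circuit (no load on X): V_th = V_DC · R2/(R1' + R2) = 11.2 × 3.37/(5.743 + 3.37) = 4.142 V.
Looking into X with the source shorted: R_th = R1'·R2/(R1'+R2) = 5.743 × 3.37/9.113 = 2.124 kΩ.

V_th ≈ 4.14 V, R_th ≈ 2.12 kΩ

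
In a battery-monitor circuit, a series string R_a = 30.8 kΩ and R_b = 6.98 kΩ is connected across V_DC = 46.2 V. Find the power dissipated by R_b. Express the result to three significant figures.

ΣR = 37.78 kΩ → I = 46.2/37.78 = 1.223 mA.
P = I²R = 1.495 × 6.98 = 10.44 mW.

P ≈ 10.4 mW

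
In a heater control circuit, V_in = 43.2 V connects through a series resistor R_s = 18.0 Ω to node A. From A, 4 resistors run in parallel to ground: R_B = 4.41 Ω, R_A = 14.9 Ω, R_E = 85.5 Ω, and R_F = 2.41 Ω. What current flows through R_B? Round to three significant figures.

I ≈ 0.701 A

Parallel bank: R_p = 1/(1/4.41 + 1/14.9 + 1/85.5 + 1/2.41) = 1.388 Ω.
Node voltage V_A = V_in · R_p/(R_s + R_p) = 43.2 × 0.07159 = 3.093 V.
Branch current I = V_A/R_B = 3.093/4.41 = 0.7013 A.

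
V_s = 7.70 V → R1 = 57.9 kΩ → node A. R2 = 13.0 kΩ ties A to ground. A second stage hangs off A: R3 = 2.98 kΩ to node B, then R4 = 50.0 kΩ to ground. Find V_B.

V_B ≈ 1.11 V

Looking into the second stage from A: R3 + R4 = 52.98 kΩ appears in parallel with R2.
R2 ‖ (R3+R4) = 10.44 kΩ.
So V_A = 7.70 × 0.1527 = 1.176 V.
Then the unloaded second divider: V_B = V_A × R4/(R3+R4) = 1.176 × 0.9438 = 1.110 V.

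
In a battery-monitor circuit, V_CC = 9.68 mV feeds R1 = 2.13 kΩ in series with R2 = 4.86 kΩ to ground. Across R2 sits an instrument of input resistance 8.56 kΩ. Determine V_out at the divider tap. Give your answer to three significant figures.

V_out ≈ 5.74 mV

The load sits in parallel with R2, giving an effective lower resistance R2' = R2·R_L/(R2+R_L) = 3.100 kΩ.
Voltage divider with the loaded lower leg: V_out = 9.68 × 3.100/(2.13 + 3.100) = 9.68 × 0.5927 = 5.738 mV.
(Unloaded it would be 6.73 mV; the load pulls it down.)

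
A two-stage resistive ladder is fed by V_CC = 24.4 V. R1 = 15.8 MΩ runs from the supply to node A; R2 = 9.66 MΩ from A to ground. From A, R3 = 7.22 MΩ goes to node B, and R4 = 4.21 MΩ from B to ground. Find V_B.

Node A sees R2 in parallel with the series input of stage 2, R3 + R4 = 11.43 MΩ.
R2 ‖ (R3+R4) = 5.235 MΩ.
So V_A = 24.4 × 0.2489 = 6.073 V.
Then the unloaded second divider: V_B = V_A × R4/(R3+R4) = 6.073 × 0.3683 = 2.237 V.

V_B ≈ 2.24 V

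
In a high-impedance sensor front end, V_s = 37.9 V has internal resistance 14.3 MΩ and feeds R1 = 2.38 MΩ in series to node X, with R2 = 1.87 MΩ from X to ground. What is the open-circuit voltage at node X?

R1' = 14.3 + 2.38 = 16.68 MΩ (source resistance + R1).
With X open, the divider is unloaded: V_th = 37.9 × 1.87/18.55 = 3.821 V.

V_th ≈ 3.82 V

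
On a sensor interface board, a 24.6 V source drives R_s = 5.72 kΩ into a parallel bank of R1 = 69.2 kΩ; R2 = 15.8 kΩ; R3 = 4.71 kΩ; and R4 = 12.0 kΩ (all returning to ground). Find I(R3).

Combine the parallel branches: R_p = (1/69.2 + 1/15.8 + 1/4.71 + 1/12.0)⁻¹ = 2.678 kΩ.
V_A by voltage divider: V_A = 24.6 × 2.678/(5.72 + 2.678) = 7.845 V.
Branch current I = V_A/R3 = 7.845/4.71 = 1.666 mA.
(Equivalently: I_total = 2.929 mA, then current-divider fraction G_k/ΣG = 0.5686.)

I ≈ 1.67 mA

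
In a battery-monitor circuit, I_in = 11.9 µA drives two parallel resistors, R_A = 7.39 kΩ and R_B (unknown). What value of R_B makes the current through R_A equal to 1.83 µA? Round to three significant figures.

R_B ≈ 1.34 kΩ

In a two-way split, I_A/I_in = R_B/(R_A + R_B).
With f = 0.1538, R_B = R_A · f/(1−f) = 7.39 × 0.1817 = 1.343 kΩ.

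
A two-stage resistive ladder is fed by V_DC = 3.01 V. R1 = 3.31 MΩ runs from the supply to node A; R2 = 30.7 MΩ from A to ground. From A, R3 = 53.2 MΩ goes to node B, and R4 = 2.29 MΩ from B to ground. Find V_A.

The second stage (R3 + R4 = 55.49 MΩ) loads node A in parallel with R2.
R2 ‖ (R3+R4) = 19.76 MΩ.
So V_A = 3.01 × 0.8566 = 2.578 V.

V_A ≈ 2.58 V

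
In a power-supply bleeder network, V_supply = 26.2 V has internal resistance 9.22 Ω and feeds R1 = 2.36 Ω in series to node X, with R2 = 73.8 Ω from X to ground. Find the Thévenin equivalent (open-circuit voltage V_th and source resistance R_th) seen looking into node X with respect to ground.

V_th ≈ 22.6 V, R_th ≈ 10.0 Ω

R1' = 9.22 + 2.36 = 11.58 Ω (source resistance + R1).
With X open, the divider is unloaded: V_th = 26.2 × 73.8/85.38 = 22.65 V.
Looking into X with the source shorted: R_th = R1'·R2/(R1'+R2) = 11.58 × 73.8/85.38 = 10.01 Ω.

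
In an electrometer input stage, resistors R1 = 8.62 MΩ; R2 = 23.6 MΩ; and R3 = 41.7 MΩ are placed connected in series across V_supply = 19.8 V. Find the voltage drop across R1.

Total series resistance ΣR = 8.62 + 23.6 + 41.7 = 73.92 MΩ.
V = V_supply · R/ΣR = 19.8 × 0.1166 = 2.309 V.

V ≈ 2.31 V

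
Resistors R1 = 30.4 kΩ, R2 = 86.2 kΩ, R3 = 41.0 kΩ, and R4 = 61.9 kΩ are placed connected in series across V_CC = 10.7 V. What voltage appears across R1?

V ≈ 1.48 V

Total series resistance ΣR = 30.4 + 86.2 + 41.0 + 61.9 = 219.5 kΩ.
V = V_CC · R/ΣR = 10.7 × 0.1385 = 1.482 V.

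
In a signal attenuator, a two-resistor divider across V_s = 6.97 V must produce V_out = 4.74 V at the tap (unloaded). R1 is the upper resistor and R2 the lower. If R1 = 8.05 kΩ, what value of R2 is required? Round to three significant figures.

R2 ≈ 17.1 kΩ

Required fraction k = V_out/V_s = 0.6801.
Rearranging, R2 = R1·k/(1−k) = 8.05 × 2.126 = 17.11 kΩ.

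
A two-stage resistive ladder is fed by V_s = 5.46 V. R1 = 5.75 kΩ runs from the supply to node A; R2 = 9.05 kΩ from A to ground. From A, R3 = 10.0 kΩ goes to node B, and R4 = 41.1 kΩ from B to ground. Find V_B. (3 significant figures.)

Looking into the second stage from A: R3 + R4 = 51.10 kΩ appears in parallel with R2.
Effective lower resistance at A: R2 ‖ 51.10 = 7.688 kΩ.
V_A = 5.46 × 7.688/(5.75 + 7.688) = 3.124 V.
V_B = V_A × 0.8043 = 2.512 V.

V_B ≈ 2.51 V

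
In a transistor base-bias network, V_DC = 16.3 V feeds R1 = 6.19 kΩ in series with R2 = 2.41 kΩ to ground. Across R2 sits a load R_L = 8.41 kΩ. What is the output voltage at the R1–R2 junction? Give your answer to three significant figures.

First combine the lower leg with the load: R2 ‖ R_L = 1.873 kΩ.
Voltage divider with the loaded lower leg: V_out = 16.3 × 1.873/(6.19 + 1.873) = 16.3 × 0.2323 = 3.787 V.

V_out ≈ 3.79 V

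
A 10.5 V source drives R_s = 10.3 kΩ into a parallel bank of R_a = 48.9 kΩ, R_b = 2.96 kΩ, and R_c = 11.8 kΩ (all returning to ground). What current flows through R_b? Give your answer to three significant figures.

Parallel bank: R_p = 1/(1/48.9 + 1/2.96 + 1/11.8) = 2.257 kΩ.
V_A by voltage divider: V_A = 10.5 × 2.257/(10.3 + 2.257) = 1.887 V.
I(R_b) = V_A / R_b = 1.887/2.96 = 0.6376 mA.
(Check via current divider: I_total = 0.8362 mA; share G_k/ΣG = 0.7626 → same result.)

I ≈ 0.638 mA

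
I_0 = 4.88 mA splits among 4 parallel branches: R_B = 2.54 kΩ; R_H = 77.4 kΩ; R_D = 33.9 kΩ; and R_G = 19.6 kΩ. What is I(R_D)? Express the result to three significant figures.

I ≈ 0.296 mA

Conductances: ΣG = 1/2.54 + 1/77.4 + 1/33.9 + 1/19.6 = 0.4871 (1/kΩ).
R_D takes the fraction G_k/ΣG = 0.02950/0.4871 = 0.06055, so I = 4.88 × 0.06055 = 0.2955 mA.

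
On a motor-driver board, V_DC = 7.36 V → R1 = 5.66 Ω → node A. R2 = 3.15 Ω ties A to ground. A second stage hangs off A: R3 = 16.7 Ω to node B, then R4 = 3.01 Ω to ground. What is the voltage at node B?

The second stage (R3 + R4 = 19.71 Ω) loads node A in parallel with R2.
R2 ‖ (R3+R4) = 2.716 Ω.
So V_A = 7.36 × 0.3243 = 2.387 V.
Then the unloaded second divider: V_B = V_A × R4/(R3+R4) = 2.387 × 0.1527 = 0.3645 V.

V_B ≈ 0.364 V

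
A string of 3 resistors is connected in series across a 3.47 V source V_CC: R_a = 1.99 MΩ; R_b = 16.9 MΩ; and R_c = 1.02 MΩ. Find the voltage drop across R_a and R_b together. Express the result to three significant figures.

Series total: ΣR = 1.99 + 16.9 + 1.02 = 19.91 MΩ.
R_{R_a..R_b} = 1.99 + 16.9 = 18.89 MΩ.
By the voltage-divider rule, V = 3.47 × 18.89/19.91 = 3.292 V.

V ≈ 3.29 V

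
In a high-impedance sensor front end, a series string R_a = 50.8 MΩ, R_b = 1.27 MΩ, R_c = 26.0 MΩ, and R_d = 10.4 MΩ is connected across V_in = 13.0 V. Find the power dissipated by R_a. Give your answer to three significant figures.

Series current I = V_in/ΣR = 13.0/88.47 = 0.1469 µA.
P(R_a) = I²·R_a = (0.1469)² × 50.8 = 1.097 µW.

P ≈ 1.10 µW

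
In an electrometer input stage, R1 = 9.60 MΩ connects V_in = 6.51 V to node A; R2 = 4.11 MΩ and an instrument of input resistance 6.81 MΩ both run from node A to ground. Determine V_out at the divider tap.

V_out ≈ 1.37 V

The load sits in parallel with R2, giving an effective lower resistance R2' = R2·R_L/(R2+R_L) = 2.563 MΩ.
Now apply the divider: V_out = 6.51 × 0.2107 = 1.372 V.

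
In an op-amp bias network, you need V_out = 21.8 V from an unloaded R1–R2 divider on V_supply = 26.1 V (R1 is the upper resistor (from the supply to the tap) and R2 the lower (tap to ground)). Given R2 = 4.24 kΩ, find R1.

R1 ≈ 0.836 kΩ

V_out/V_supply = R2/(R1+R2) = 0.8352.
R1 = R2·(1/k − 1) = 4.24 × 0.1972 = 0.8363 kΩ.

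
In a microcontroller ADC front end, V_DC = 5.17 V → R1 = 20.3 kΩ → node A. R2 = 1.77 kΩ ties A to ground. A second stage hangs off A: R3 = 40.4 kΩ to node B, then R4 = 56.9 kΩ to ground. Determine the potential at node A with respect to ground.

The second stage (R3 + R4 = 97.30 kΩ) loads node A in parallel with R2.
Effective lower resistance at A: R2 ‖ 97.30 = 1.738 kΩ.
First divider: V_A = V_DC · 1.738/(20.3 + 1.738) = 0.4078 V.

V_A ≈ 0.408 V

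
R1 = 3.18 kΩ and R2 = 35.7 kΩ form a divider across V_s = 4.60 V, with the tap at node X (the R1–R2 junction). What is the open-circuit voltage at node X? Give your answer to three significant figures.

V_th ≈ 4.22 V

With X open, the divider is unloaded: V_th = 4.60 × 35.7/38.88 = 4.224 V.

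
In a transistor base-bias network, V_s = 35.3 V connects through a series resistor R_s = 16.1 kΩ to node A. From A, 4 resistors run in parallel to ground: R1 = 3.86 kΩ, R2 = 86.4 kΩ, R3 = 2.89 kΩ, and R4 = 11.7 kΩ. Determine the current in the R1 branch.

I ≈ 0.743 mA

Combine the parallel branches: R_p = (1/3.86 + 1/86.4 + 1/2.89 + 1/11.7)⁻¹ = 1.424 kΩ.
V_A = 35.3 × 1.424/17.52 = 2.869 V.
I(R1) = V_A / R1 = 2.869/3.86 = 0.7432 mA.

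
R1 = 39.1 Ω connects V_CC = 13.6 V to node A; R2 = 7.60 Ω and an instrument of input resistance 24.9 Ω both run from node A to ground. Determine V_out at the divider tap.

The load sits in parallel with R2, giving an effective lower resistance R2' = R2·R_L/(R2+R_L) = 5.823 Ω.
Now apply the divider: V_out = 13.6 × 0.1296 = 1.763 V.

V_out ≈ 1.76 V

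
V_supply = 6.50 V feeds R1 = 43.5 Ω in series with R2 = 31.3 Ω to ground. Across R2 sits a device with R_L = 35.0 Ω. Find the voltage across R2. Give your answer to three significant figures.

First combine the lower leg with the load: R2 ‖ R_L = 16.52 Ω.
Now apply the divider: V_out = 6.50 × 0.2753 = 1.789 V.

V_out ≈ 1.79 V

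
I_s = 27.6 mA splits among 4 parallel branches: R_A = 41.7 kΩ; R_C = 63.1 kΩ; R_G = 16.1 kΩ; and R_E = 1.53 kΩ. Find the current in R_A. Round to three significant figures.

I ≈ 0.876 mA

Total conductance ΣG = 1/41.7 + 1/63.1 + 1/16.1 + 1/1.53 = 0.7555 (units of 1/kΩ).
By the current-divider rule, I = I_s · G_k/ΣG = 27.6 × 0.03174 = 0.8760 mA.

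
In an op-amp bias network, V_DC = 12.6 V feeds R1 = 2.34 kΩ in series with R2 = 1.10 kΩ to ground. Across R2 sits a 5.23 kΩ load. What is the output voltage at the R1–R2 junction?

V_out ≈ 3.52 V

First combine the lower leg with the load: R2 ‖ R_L = 0.9088 kΩ.
Voltage divider with the loaded lower leg: V_out = 12.6 × 0.9088/(2.34 + 0.9088) = 12.6 × 0.2797 = 3.525 V.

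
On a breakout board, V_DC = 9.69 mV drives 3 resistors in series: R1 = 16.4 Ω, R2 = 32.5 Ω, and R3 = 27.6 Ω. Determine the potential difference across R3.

V ≈ 3.50 mV

ΣR = 16.4 + 32.5 + 27.6 = 76.50 Ω.
By the voltage-divider rule, V = 9.69 × 27.60/76.50 = 3.496 mV.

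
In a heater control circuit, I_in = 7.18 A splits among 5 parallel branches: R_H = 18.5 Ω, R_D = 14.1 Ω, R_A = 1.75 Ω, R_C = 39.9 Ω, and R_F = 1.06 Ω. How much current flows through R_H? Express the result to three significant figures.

Conductances: ΣG = 1/18.5 + 1/14.1 + 1/1.75 + 1/39.9 + 1/1.06 = 1.665 (1/Ω).
Current divider: I(R_H) = I_in · G_k/ΣG = 7.18 × (0.05405/1.665) = 7.18 × 0.03247 = 0.2331 A.

I ≈ 0.233 A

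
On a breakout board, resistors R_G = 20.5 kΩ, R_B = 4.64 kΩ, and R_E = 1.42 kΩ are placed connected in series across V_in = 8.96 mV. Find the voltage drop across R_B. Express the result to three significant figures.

ΣR = 20.5 + 4.64 + 1.42 = 26.56 kΩ.
V = V_in · R/ΣR = 8.96 × 0.1747 = 1.565 mV.

V ≈ 1.57 mV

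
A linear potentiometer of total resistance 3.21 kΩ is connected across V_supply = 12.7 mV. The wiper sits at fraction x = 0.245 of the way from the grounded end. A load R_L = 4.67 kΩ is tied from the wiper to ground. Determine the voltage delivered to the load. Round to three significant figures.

V_out ≈ 2.76 mV

Lower segment x·R_p = 0.7864 kΩ; upper segment (1−x)·R_p = 2.424 kΩ.
Lower segment in parallel with the load: 0.7864 ‖ 4.67 = 0.6731 kΩ.
Loaded-divider output: V_out = 12.7 × 0.2174 = 2.761 mV.
(Unloaded: V_out = x·V_supply = 3.11 mV.)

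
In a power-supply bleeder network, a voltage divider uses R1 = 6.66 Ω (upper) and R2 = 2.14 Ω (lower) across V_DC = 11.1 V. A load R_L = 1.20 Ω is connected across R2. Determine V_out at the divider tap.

R2 ‖ R_L = (2.14 × 1.20)/(2.14 + 1.20) = 0.7689 Ω.
Then V_out = V_DC · R2'/(R1 + R2') = 11.1 × 0.7689/7.429 = 1.149 V.

V_out ≈ 1.15 V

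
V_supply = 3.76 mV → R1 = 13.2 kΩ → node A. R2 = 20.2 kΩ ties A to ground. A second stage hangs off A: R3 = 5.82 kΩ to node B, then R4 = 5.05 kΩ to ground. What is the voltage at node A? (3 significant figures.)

The second stage (R3 + R4 = 10.87 kΩ) loads node A in parallel with R2.
R2 ‖ (R3+R4) = 7.067 kΩ.
First divider: V_A = V_supply · 7.067/(13.2 + 7.067) = 1.311 mV.

V_A ≈ 1.31 mV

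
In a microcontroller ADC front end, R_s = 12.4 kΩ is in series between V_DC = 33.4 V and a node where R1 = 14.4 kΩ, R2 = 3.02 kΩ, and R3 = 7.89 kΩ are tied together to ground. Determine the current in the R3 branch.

Combine the parallel branches: R_p = (1/14.4 + 1/3.02 + 1/7.89)⁻¹ = 1.896 kΩ.
V_A = 33.4 × 1.896/14.30 = 4.430 V.
I(R3) = V_A / R3 = 4.430/7.89 = 0.5615 mA.

I ≈ 0.562 mA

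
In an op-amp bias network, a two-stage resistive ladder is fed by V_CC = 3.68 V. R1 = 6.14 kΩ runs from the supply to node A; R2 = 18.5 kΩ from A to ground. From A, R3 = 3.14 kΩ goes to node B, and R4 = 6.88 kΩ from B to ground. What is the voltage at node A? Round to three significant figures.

V_A ≈ 1.89 V

Looking into the second stage from A: R3 + R4 = 10.02 kΩ appears in parallel with R2.
Effective lower resistance at A: R2 ‖ 10.02 = 6.500 kΩ.
So V_A = 3.68 × 0.5142 = 1.892 V.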